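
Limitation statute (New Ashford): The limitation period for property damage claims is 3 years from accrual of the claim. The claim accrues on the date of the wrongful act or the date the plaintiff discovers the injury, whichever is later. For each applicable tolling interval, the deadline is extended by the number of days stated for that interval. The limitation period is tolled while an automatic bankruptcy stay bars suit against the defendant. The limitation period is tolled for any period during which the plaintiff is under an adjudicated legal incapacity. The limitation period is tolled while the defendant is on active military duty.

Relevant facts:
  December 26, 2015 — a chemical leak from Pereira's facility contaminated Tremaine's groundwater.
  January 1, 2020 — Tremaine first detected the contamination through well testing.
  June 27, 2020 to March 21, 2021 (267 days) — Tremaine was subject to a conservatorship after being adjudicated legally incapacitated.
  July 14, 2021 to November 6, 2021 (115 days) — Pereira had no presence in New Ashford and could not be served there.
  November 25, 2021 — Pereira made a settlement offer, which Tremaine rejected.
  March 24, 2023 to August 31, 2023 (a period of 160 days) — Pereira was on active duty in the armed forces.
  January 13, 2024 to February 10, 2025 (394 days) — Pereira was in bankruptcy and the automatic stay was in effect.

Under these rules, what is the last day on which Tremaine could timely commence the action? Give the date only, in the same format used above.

April 1, 2025

Because discovery on January 1, 2020 post-dates the December 26, 2015 act, accrual under the later-of rule falls on January 1, 2020.
The untolled deadline — 3 years after January 1, 2020 — is January 1, 2023.
Because the plaintiff's legal incapacity ran from June 27, 2020 to March 21, 2021, the deadline is extended by 267 days to September 25, 2023.
The defendant's active military service from March 24, 2023 to August 31, 2023 tolled the period for 160 days, extending the deadline to March 3, 2024.
The automatic bankruptcy stay from January 13, 2024 to February 10, 2025 tolled the period for 394 days, extending the deadline to April 1, 2025.
The defendant's absence from the jurisdiction from July 14, 2021 to November 6, 2021 does not toll the period, because no stated rule makes the defendant's absence a tolling event.
None of the other events listed affects the running of the period under the stated rules.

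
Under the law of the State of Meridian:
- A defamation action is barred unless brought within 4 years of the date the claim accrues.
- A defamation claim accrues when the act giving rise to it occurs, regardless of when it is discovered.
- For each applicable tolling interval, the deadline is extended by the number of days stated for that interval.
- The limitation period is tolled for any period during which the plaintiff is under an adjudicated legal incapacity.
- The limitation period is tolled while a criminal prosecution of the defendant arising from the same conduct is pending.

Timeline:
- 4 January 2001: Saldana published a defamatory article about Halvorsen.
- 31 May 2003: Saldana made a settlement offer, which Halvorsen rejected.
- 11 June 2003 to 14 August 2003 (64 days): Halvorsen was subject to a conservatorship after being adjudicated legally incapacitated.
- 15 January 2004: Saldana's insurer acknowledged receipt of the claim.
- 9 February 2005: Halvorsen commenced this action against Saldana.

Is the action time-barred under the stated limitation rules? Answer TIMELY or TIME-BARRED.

TIMELY

The limitation period began to run on 4 January 2001.
4 years from 4 January 2001 is 4 January 2005.
The plaintiff's legal incapacity from 11 June 2003 to 14 August 2003 tolled the period for 64 days, extending the deadline to 9 March 2005.
None of the other events listed affects the running of the period under the stated rules.
Filing on 9 February 2005 beat the 9 March 2005 deadline — the action is timely.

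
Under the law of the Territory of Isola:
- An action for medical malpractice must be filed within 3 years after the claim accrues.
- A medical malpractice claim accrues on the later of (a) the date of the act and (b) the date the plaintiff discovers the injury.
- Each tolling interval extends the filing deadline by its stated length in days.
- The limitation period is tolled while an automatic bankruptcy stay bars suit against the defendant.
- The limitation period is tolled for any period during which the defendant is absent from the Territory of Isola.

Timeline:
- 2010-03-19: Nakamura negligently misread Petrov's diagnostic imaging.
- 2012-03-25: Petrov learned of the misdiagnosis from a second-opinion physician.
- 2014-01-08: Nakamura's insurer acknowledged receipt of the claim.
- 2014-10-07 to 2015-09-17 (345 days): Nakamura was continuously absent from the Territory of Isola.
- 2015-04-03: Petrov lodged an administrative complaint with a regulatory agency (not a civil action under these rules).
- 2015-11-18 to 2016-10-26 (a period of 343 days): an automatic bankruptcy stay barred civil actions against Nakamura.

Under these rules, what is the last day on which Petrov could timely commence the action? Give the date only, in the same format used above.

2017-02-10

Because discovery on 2012-03-25 post-dates the 2010-03-19 act, accrual under the later-of rule falls on 2012-03-25.
The untolled deadline — 3 years after 2012-03-25 — is 2015-03-25.
The defendant's absence from the jurisdiction from 2014-10-07 to 2015-09-17 tolled the period for 345 days, extending the deadline to 2016-03-04.
The period was tolled for 343 days by the automatic bankruptcy stay (2015-11-18 to 2016-10-26), pushing the deadline to 2017-02-10.
None of the other events listed affects the running of the period under the stated rules.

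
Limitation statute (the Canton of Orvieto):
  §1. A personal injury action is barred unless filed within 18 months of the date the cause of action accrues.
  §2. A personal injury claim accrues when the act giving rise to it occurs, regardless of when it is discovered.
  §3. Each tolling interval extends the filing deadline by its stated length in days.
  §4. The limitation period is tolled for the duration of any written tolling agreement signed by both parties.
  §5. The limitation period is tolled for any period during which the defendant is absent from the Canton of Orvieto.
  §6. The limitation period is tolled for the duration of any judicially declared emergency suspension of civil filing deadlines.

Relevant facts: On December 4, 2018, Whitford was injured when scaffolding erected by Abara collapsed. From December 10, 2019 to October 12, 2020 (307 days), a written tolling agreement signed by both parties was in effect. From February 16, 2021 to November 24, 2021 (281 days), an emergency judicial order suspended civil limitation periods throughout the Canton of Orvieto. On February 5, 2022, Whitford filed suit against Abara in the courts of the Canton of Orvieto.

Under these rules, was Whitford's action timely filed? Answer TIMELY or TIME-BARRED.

TIME-BARRED

The cause of action accrued on December 4, 2018, the date of the act.
Adding the 18 months base period to December 4, 2018 gives a deadline of June 4, 2020, before any tolling.
The written tolling agreement from December 10, 2019 to October 12, 2020 tolled the period for 307 days, extending the deadline to April 7, 2021.
The period was tolled for 281 days by the emergency suspension of filing deadlines (February 16, 2021 to November 24, 2021), pushing the deadline to January 13, 2022.
The February 5, 2022 filing falls after the January 13, 2022 deadline; the claim is time-barred.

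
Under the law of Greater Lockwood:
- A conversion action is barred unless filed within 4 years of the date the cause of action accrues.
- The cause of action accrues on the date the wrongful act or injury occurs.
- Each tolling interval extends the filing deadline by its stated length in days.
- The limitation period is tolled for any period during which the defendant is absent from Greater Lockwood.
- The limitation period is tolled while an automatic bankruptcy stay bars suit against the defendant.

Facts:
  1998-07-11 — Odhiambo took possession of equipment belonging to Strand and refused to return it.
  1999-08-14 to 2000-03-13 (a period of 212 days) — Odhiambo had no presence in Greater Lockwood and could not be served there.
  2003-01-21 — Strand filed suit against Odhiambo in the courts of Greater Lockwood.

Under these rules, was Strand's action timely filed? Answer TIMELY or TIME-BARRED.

TIMELY

The claim accrued on 1998-07-11, when the wrongful act occurred.
4 years from 1998-07-11 is 2002-07-11.
The defendant's absence from the jurisdiction from 1999-08-14 to 2000-03-13 tolled the period for 212 days, extending the deadline to 2003-02-08.
The 2003-01-21 filing precedes the 2003-02-08 deadline; the claim is timely.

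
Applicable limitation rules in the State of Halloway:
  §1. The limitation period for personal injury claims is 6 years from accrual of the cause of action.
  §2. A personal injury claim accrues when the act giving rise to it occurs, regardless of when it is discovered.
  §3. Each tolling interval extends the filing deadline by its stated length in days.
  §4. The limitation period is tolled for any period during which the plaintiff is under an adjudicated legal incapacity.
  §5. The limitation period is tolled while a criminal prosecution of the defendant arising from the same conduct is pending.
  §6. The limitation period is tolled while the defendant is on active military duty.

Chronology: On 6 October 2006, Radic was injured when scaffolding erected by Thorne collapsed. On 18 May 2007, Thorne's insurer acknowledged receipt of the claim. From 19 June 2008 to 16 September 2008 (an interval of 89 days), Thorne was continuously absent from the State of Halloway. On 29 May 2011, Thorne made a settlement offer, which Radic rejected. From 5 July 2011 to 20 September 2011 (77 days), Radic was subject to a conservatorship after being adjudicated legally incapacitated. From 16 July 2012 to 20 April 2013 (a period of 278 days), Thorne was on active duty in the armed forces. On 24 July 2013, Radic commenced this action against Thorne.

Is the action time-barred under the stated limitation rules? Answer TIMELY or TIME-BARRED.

The limitation period began to run on 6 October 2006.
Adding the 6 years base period to 6 October 2006 gives a deadline of 6 October 2012, before any tolling.
Because the plaintiff's legal incapacity ran from 5 July 2011 to 20 September 2011, the deadline is extended by 77 days to 22 December 2012.
The defendant's active military service from 16 July 2012 to 20 April 2013 tolled the period for 278 days, extending the deadline to 26 September 2013.
No stated provision tolls the period for the defendant's absence, so the interval from 19 June 2008 to 16 September 2008 has no effect on the deadline.
None of the other events listed affects the running of the period under the stated rules.
The 24 July 2013 filing precedes the 26 September 2013 deadline; the claim is timely.

TIMELY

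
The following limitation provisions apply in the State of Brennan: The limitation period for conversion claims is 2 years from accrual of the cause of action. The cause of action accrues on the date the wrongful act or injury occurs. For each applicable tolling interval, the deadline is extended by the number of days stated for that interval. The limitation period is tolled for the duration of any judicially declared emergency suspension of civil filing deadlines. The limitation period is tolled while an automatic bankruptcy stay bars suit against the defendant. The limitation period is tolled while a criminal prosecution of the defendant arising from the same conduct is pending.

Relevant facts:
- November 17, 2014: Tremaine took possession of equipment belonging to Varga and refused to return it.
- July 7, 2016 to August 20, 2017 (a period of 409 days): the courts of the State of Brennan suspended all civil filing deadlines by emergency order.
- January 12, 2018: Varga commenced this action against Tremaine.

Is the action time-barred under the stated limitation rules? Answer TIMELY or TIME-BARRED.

The cause of action accrued on November 17, 2014, the date of the act.
Adding the 2 years base period to November 17, 2014 gives a deadline of November 17, 2016, before any tolling.
The period was tolled for 409 days by the emergency suspension of filing deadlines (July 7, 2016 to August 20, 2017), pushing the deadline to December 31, 2017.
Varga filed on January 12, 2018, after the December 31, 2017 deadline, so the action is time-barred.

TIME-BARRED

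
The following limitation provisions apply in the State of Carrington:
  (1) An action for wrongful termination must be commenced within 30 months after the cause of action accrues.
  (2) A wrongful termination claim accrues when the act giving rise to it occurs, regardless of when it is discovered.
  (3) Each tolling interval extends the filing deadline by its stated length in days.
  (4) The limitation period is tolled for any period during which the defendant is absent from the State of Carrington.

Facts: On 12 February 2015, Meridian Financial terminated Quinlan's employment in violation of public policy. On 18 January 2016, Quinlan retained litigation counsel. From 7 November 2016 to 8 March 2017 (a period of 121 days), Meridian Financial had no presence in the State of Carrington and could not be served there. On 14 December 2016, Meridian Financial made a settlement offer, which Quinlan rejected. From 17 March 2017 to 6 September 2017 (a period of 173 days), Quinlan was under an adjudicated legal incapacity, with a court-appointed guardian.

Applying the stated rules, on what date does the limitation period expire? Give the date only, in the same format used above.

11 December 2017

The cause of action accrued on 12 February 2015, the date of the act.
Adding the 30 months base period to 12 February 2015 gives a deadline of 12 August 2017, before any tolling.
The defendant's absence from the jurisdiction from 7 November 2016 to 8 March 2017 tolled the period for 121 days, extending the deadline to 11 December 2017.
Although the plaintiff's incapacity ran from 17 March 2017 to 6 September 2017, the stated rules do not make that a tolling event, so it is disregarded.
Nothing else in the chronology tolls or restarts the period.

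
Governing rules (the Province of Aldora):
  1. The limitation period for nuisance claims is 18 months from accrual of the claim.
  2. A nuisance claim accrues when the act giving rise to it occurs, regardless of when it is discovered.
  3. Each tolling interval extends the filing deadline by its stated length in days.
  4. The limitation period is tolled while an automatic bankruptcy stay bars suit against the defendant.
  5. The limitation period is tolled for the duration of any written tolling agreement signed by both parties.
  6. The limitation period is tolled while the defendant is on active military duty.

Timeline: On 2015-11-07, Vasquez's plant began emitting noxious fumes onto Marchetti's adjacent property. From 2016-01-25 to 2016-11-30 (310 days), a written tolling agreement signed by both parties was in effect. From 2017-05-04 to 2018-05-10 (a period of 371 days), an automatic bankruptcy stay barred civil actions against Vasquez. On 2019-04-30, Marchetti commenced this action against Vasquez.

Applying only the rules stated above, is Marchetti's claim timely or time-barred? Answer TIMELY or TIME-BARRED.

The claim accrued on 2015-11-07, when the wrongful act occurred.
Adding the 18 months base period to 2015-11-07 gives a deadline of 2017-05-07, before any tolling.
The period was tolled for 310 days by the written tolling agreement (2016-01-25 to 2016-11-30), pushing the deadline to 2018-03-13.
The automatic bankruptcy stay from 2017-05-04 to 2018-05-10 tolled the period for 371 days, extending the deadline to 2019-03-19.
Marchetti filed on 2019-04-30, after the 2019-03-19 deadline, so the action is time-barred.

TIME-BARRED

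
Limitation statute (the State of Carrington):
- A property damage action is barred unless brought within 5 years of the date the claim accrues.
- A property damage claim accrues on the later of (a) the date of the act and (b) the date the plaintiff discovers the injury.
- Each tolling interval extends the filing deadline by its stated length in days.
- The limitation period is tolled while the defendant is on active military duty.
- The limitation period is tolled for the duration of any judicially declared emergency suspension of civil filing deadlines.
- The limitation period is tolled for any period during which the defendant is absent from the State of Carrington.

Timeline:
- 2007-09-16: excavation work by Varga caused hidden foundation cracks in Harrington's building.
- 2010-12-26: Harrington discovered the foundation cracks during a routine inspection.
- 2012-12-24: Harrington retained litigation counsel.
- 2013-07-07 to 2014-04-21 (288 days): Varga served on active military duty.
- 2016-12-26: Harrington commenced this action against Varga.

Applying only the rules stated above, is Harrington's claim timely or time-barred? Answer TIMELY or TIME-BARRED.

TIME-BARRED

Taking the later of the act (2007-09-16) and discovery (2010-12-26), the claim accrued on 2010-12-26.
5 years from 2010-12-26 is 2015-12-26.
The period was tolled for 288 days by the defendant's active military service (2013-07-07 to 2014-04-21), pushing the deadline to 2016-10-09.
None of the other events listed affects the running of the period under the stated rules.
Filing on 2016-12-26 missed the 2016-10-09 deadline — the action is time-barred.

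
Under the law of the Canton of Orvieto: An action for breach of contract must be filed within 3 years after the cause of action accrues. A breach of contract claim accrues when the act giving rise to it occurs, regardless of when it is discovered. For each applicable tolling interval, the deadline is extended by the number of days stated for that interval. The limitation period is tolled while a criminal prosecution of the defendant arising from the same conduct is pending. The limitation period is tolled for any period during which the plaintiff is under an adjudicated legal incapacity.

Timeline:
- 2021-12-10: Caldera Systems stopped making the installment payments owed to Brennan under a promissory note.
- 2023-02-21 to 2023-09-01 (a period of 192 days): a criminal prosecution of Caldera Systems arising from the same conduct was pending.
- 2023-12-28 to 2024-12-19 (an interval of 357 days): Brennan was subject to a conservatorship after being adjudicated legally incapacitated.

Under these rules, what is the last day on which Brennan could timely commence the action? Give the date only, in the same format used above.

2026-06-12

The limitation period began to run on 2021-12-10.
3 years from 2021-12-10 is 2024-12-10.
The period was tolled for 192 days by the pending criminal prosecution (2023-02-21 to 2023-09-01), pushing the deadline to 2025-06-20.
The plaintiff's legal incapacity from 2023-12-28 to 2024-12-19 tolled the period for 357 days, extending the deadline to 2026-06-12.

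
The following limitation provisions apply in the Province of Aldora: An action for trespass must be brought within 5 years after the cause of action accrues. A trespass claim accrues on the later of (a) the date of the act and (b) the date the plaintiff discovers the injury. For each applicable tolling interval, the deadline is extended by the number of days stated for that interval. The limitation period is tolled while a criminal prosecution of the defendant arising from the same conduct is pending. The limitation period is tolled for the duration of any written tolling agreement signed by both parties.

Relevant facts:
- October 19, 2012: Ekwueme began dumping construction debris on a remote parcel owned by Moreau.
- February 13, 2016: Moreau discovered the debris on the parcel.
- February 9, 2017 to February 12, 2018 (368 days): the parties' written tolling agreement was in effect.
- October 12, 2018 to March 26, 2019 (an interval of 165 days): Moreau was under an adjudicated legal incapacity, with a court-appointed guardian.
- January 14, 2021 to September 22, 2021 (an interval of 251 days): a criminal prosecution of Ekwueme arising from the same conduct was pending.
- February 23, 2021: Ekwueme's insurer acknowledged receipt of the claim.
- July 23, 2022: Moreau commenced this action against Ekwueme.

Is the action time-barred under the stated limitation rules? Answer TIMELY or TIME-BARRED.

Because discovery on February 13, 2016 post-dates the October 19, 2012 act, accrual under the later-of rule falls on February 13, 2016.
5 years from February 13, 2016 is February 13, 2021.
The written tolling agreement from February 9, 2017 to February 12, 2018 tolled the period for 368 days, extending the deadline to February 16, 2022.
The period was tolled for 251 days by the pending criminal prosecution (January 14, 2021 to September 22, 2021), pushing the deadline to October 25, 2022.
No stated provision tolls the period for the plaintiff's incapacity, so the interval from October 12, 2018 to March 26, 2019 has no effect on the deadline.
None of the other events listed affects the running of the period under the stated rules.
The July 23, 2022 filing precedes the October 25, 2022 deadline; the claim is timely.

TIMELY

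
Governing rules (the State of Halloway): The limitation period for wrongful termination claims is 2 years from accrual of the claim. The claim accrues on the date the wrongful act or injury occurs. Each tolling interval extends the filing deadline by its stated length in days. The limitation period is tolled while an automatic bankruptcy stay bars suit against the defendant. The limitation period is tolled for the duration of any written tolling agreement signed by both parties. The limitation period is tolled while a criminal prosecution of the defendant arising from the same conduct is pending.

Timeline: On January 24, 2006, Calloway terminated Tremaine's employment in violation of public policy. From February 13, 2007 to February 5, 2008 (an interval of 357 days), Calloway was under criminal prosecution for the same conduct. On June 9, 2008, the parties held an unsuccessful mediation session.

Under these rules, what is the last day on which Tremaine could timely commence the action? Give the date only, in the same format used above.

The claim accrued on January 24, 2006, when the wrongful act occurred.
2 years from January 24, 2006 is January 24, 2008.
The period was tolled for 357 days by the pending criminal prosecution (February 13, 2007 to February 5, 2008), pushing the deadline to January 15, 2009.
The other events in the timeline have no effect on the limitation period under the stated rules.

January 15, 2009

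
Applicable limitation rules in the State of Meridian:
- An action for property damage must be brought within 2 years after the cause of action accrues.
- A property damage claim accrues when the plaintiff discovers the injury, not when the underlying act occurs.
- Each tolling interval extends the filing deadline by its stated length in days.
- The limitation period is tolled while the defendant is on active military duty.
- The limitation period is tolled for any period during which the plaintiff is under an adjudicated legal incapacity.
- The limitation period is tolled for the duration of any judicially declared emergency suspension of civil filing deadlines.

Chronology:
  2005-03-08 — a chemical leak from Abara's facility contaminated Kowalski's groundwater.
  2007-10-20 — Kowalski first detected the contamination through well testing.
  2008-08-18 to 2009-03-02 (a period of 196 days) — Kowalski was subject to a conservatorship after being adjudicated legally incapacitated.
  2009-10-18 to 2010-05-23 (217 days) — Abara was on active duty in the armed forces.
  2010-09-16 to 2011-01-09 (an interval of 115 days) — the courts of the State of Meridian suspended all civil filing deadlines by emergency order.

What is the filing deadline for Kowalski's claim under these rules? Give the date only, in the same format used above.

2011-04-01

Under the discovery rule, the claim accrued on 2007-10-20, when Kowalski discovered the injury — not on the 2005-03-08 date of the underlying act.
2 years from 2007-10-20 is 2009-10-20.
The period was tolled for 196 days by the plaintiff's legal incapacity (2008-08-18 to 2009-03-02), pushing the deadline to 2010-05-04.
The period was tolled for 217 days by the defendant's active military service (2009-10-18 to 2010-05-23), pushing the deadline to 2010-12-07.
Because the emergency suspension of filing deadlines ran from 2010-09-16 to 2011-01-09, the deadline is extended by 115 days to 2011-04-01.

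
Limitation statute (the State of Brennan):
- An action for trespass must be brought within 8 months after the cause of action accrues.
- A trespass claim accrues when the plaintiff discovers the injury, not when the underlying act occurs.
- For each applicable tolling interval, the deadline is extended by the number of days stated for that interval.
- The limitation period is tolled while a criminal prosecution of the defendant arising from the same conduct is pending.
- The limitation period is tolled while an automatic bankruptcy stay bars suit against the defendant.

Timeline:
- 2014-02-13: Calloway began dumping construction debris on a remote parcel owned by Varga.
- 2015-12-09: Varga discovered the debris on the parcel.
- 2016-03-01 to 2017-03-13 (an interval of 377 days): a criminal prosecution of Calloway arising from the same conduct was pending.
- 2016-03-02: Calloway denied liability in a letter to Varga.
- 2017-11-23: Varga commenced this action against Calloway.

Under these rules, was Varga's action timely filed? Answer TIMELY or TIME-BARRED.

TIME-BARRED

Accrual is tied to discovery, so the period began on 2015-12-09 rather than on 2014-02-13 when the act occurred.
8 months from 2015-12-09 is 2016-08-09.
Because the pending criminal prosecution ran from 2016-03-01 to 2017-03-13, the deadline is extended by 377 days to 2017-08-21.
Nothing else in the chronology tolls or restarts the period.
The 2017-11-23 filing falls after the 2017-08-21 deadline; the claim is time-barred.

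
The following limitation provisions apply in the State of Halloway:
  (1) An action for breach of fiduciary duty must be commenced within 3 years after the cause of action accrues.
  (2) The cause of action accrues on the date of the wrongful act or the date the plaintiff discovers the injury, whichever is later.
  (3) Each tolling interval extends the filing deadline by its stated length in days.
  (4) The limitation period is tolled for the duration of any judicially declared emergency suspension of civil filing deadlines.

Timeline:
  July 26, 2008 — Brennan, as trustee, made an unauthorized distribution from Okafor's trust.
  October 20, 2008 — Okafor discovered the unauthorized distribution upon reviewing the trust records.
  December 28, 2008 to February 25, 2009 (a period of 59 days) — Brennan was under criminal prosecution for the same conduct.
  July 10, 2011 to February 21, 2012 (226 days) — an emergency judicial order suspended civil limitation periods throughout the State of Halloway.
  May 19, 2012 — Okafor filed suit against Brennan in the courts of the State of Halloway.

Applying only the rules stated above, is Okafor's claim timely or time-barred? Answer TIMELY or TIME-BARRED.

TIMELY

The claim accrued on October 20, 2008 — the later of the July 26, 2008 act and the October 20, 2008 discovery.
Adding the 3 years base period to October 20, 2008 gives a deadline of October 20, 2011, before any tolling.
The period was tolled for 226 days by the emergency suspension of filing deadlines (July 10, 2011 to February 21, 2012), pushing the deadline to June 2, 2012.
The pending criminal prosecution from December 28, 2008 to February 25, 2009 does not toll the period, because no stated rule makes a criminal prosecution a tolling event.
Okafor filed on May 19, 2012, before the June 2, 2012 deadline, so the action is timely.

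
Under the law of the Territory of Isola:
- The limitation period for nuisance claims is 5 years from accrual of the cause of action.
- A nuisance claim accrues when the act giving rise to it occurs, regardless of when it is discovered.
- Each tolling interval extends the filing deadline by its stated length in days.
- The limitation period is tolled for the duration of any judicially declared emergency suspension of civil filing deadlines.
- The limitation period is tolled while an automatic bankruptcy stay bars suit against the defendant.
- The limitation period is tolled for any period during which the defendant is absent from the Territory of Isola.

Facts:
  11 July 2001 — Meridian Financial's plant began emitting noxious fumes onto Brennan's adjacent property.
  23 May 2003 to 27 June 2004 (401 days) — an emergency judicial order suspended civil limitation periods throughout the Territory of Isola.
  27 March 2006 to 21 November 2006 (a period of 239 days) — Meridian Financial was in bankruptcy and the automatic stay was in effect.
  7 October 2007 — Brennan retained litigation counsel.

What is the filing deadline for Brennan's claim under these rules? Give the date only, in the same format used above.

The limitation period began to run on 11 July 2001.
5 years from 11 July 2001 is 11 July 2006.
The emergency suspension of filing deadlines from 23 May 2003 to 27 June 2004 tolled the period for 401 days, extending the deadline to 16 August 2007.
The period was tolled for 239 days by the automatic bankruptcy stay (27 March 2006 to 21 November 2006), pushing the deadline to 11 April 2008.
The other events in the timeline have no effect on the limitation period under the stated rules.

11 April 2008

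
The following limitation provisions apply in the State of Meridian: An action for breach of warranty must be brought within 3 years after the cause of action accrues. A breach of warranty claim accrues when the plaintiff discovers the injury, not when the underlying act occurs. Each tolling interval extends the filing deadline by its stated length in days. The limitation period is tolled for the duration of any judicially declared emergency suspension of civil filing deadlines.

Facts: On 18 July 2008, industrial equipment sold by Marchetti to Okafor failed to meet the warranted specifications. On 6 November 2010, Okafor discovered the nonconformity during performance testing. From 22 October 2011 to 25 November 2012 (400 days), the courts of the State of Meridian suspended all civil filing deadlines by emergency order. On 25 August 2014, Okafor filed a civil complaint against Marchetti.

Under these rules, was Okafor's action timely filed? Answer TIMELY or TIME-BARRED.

Accrual is tied to discovery, so the period began on 6 November 2010 rather than on 18 July 2008 when the act occurred.
Adding the 3 years base period to 6 November 2010 gives a deadline of 6 November 2013, before any tolling.
Because the emergency suspension of filing deadlines ran from 22 October 2011 to 25 November 2012, the deadline is extended by 400 days to 11 December 2014.
Okafor filed on 25 August 2014, before the 11 December 2014 deadline, so the action is timely.

TIMELY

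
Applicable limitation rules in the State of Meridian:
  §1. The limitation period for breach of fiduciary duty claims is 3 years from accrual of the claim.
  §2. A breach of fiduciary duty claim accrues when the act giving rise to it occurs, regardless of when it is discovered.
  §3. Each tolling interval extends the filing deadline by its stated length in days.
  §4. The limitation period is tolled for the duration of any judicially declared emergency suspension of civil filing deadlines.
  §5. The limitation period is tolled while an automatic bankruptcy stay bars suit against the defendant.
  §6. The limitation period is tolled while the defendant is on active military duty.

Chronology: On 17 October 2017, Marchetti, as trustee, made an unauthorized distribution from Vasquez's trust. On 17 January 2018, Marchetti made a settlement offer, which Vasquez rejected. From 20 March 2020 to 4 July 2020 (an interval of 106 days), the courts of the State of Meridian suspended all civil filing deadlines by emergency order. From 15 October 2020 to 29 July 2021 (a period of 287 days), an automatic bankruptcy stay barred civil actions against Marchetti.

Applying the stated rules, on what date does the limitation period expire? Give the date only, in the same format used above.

14 November 2021

The claim accrued on 17 October 2017, when the wrongful act occurred.
3 years from 17 October 2017 is 17 October 2020.
Because the emergency suspension of filing deadlines ran from 20 March 2020 to 4 July 2020, the deadline is extended by 106 days to 31 January 2021.
The period was tolled for 287 days by the automatic bankruptcy stay (15 October 2020 to 29 July 2021), pushing the deadline to 14 November 2021.
The other events in the timeline have no effect on the limitation period under the stated rules.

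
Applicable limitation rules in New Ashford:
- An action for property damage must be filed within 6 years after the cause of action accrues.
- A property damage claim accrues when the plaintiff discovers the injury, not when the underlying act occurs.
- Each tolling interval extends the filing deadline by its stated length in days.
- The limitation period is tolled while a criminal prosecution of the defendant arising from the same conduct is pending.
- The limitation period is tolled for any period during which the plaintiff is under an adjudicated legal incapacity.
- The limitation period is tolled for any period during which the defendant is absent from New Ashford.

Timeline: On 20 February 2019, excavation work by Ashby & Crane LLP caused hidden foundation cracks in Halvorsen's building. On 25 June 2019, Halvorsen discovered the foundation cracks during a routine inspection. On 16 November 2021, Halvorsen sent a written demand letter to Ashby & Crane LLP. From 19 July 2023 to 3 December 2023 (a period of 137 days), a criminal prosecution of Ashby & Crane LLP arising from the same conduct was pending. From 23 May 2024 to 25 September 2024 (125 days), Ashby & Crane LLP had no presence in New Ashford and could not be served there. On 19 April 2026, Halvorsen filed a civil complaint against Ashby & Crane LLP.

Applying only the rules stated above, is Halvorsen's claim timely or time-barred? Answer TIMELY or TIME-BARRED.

Accrual is tied to discovery, so the period began on 25 June 2019 rather than on 20 February 2019 when the act occurred.
Adding the 6 years base period to 25 June 2019 gives a deadline of 25 June 2025, before any tolling.
Because the pending criminal prosecution ran from 19 July 2023 to 3 December 2023, the deadline is extended by 137 days to 9 November 2025.
Because the defendant's absence from the jurisdiction ran from 23 May 2024 to 25 September 2024, the deadline is extended by 125 days to 14 March 2026.
The other events in the timeline have no effect on the limitation period under the stated rules.
Filing on 19 April 2026 missed the 14 March 2026 deadline — the action is time-barred.

TIME-BARRED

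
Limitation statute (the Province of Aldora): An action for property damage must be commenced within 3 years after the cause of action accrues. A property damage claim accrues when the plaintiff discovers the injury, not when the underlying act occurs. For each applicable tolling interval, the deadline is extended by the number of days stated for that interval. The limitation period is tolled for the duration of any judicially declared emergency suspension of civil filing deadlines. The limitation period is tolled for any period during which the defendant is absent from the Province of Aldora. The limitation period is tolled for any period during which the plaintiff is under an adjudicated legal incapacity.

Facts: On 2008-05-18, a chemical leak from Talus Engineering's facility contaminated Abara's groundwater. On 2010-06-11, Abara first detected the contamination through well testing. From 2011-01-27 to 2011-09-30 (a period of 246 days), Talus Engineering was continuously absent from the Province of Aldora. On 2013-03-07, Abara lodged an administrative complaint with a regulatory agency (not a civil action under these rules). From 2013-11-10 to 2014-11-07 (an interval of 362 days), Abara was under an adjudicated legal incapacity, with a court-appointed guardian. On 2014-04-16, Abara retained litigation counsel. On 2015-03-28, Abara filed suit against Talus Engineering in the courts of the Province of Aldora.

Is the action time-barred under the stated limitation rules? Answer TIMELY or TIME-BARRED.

TIME-BARRED

The claim did not accrue until Abara discovered the injury on 2010-06-11; the 2008-05-18 act date does not start the clock under the stated rule.
The untolled deadline — 3 years after 2010-06-11 — is 2013-06-11.
Because the defendant's absence from the jurisdiction ran from 2011-01-27 to 2011-09-30, the deadline is extended by 246 days to 2014-02-12.
Because the plaintiff's legal incapacity ran from 2013-11-10 to 2014-11-07, the deadline is extended by 362 days to 2015-02-09.
The other events in the timeline have no effect on the limitation period under the stated rules.
Filing on 2015-03-28 missed the 2015-02-09 deadline — the action is time-barred.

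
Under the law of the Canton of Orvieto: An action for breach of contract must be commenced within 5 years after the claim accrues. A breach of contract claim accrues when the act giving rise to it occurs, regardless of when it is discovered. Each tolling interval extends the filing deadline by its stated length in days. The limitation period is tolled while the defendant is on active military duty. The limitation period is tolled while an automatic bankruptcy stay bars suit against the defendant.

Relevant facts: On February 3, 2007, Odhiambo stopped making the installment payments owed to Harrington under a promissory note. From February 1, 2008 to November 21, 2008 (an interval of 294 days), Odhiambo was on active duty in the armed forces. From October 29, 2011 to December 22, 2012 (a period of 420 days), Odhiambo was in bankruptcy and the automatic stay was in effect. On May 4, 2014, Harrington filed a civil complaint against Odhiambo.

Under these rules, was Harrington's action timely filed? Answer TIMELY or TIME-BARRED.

TIME-BARRED

The limitation period began to run on February 3, 2007.
5 years from February 3, 2007 is February 3, 2012.
The period was tolled for 294 days by the defendant's active military service (February 1, 2008 to November 21, 2008), pushing the deadline to November 23, 2012.
Because the automatic bankruptcy stay ran from October 29, 2011 to December 22, 2012, the deadline is extended by 420 days to January 17, 2014.
The May 4, 2014 filing falls after the January 17, 2014 deadline; the claim is time-barred.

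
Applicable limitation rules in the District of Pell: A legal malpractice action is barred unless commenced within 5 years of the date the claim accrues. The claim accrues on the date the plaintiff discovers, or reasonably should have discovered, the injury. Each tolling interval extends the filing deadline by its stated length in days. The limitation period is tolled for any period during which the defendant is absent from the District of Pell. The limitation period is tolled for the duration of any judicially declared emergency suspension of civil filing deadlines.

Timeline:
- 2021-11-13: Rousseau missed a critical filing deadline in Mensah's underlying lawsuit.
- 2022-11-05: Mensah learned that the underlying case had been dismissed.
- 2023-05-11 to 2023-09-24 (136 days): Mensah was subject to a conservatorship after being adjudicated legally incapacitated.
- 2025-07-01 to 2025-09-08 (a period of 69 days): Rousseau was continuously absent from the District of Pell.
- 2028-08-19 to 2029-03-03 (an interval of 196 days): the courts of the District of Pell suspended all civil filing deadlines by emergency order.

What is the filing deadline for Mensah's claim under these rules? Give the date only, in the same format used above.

2028-01-13

Under the discovery rule, the claim accrued on 2022-11-05, when Mensah discovered the injury — not on the 2021-11-13 date of the underlying act.
The untolled deadline — 5 years after 2022-11-05 — is 2027-11-05.
The period was tolled for 69 days by the defendant's absence from the jurisdiction (2025-07-01 to 2025-09-08), pushing the deadline to 2028-01-13.
The emergency suspension of filing deadlines from 2028-08-19 to 2029-03-03 began after the period had already run on 2028-01-13, so it has no tolling effect.
The plaintiff's legal incapacity from 2023-05-11 to 2023-09-24 does not toll the period, because no stated rule makes the plaintiff's incapacity a tolling event.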